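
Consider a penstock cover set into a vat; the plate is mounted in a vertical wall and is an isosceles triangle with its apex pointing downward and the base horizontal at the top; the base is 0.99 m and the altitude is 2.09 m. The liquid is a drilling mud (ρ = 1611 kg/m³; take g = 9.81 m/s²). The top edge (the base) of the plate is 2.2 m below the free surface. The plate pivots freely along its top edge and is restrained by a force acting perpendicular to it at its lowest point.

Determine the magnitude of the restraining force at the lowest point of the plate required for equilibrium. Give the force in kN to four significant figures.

P ≈ 17.69 kN

γ = ρg = 1611 × 9.81 / 1000 = 15.80391 kN/m³.
With the apex down, the centroid sits h/3 = 2.09/3 = 0.696667 m below the base (the top edge), so the centroid depth is h_c = 2.2 + 0.696667 = 2.89667 m.
A = ½ × 0.99 × 2.09 = 1.03455 m².
Resultant F = γ·h_c·A = 15.80391 × 2.89667 × 1.03455 = 47.3604 kN.
I_c = b·h³/36 = 0.99 × 2.09³/36 = 0.251057 m⁴.
Centre of pressure: y_p = y_c + I_c/(y_c·A) = 2.89667 + 0.251057/(2.89667 × 1.03455) = 2.89667 + 0.0837764 = 2.98045 m along the plane.
The resultant acts 0.696667 + 0.0837764 = 0.780443 m (along the plate) below the hinge at the top edge, so the moment about the hinge is M = F × 0.780443 = 47.3604 × 0.780443 = 36.9621 kN·m.
A normal force at the bottom, 2.09 m from the hinge, must supply this moment: P = 36.9621/2.09 = 17.6852 kN.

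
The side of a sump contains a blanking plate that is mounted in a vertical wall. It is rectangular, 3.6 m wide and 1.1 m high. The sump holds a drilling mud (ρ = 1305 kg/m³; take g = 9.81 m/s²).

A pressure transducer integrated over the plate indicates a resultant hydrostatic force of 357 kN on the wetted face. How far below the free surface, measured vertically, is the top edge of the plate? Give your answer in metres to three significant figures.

γ = ρg = 1305 × 9.81 / 1000 = 12.80205 kN/m³.
A = 3.6 × 1.1 = 3.96 m².
From F = γ·h_c·A, the centroid depth is h_c = 357/(12.80205 × 3.96) = 7.04196 m.
The centroid lies 1.1/2 = 0.55 m below the top edge, so the top edge sits at h_top = 7.04196 − 0.55 = 6.49196 m below the surface.

d_top ≈ 6.49 m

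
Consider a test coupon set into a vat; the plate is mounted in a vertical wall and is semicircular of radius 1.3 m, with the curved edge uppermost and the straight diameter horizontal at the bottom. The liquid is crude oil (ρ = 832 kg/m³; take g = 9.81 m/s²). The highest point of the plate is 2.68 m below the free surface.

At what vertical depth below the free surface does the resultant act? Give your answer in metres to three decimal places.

h_p = 3.463 m

γ = ρg = 832 × 9.81 / 1000 = 8.16192 kN/m³.
The centroid lies 4r/(3π) = 0.551737 m above the diameter, so r − 4r/(3π) = 1.3 − 0.551737 = 0.748263 m below the topmost point, so the centroid depth is h_c = 2.68 + 0.748263 = 3.42826 m.
A = πr²/2 = π × 1.3²/2 = 2.65465 m².
Resultant F = γ·h_c·A = 8.16192 × 3.42826 × 2.65465 = 74.2802 kN.
I_c = (π/8 − 8/(9π))·r⁴ = 0.109757 × 1.3⁴ = 0.313477 m⁴.
Centre of pressure: y_p = y_c + I_c/(y_c·A) = 3.42826 + 0.313477/(3.42826 × 2.65465) = 3.42826 + 0.0344449 = 3.4627 m along the plane.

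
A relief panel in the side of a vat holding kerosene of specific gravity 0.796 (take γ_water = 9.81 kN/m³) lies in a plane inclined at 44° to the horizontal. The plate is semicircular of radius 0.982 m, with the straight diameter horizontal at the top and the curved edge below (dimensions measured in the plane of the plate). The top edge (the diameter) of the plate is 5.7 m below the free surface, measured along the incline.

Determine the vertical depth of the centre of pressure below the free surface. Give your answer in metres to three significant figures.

γ = 0.796 × 9.81 = 7.80876 kN/m³.
Let θ = 44° be the plate's angle to the horizontal; measure y along the incline from where the plane meets the free surface. Vertical depth h = y·sinθ with sinθ = 0.694658.
The centroid of a semicircle lies 4r/(3π) = 0.416774 m from the diameter, here below the top edge, so y_c = 5.7 + 0.416774 = 6.11677 m and h_c = 6.11677 × 0.694658 = 4.24906 m.
A = πr²/2 = π × 0.982²/2 = 1.51476 m².
Resultant F = γ·h_c·A = 7.80876 × 4.24906 × 1.51476 = 50.2596 kN.
I_c = (π/8 − 8/(9π))·r⁴ = 0.109757 × 0.982⁴ = 0.102065 m⁴.
Centre of pressure: y_p = y_c + I_c/(y_c·A) = 6.11677 + 0.102065/(6.11677 × 1.51476) = 6.11677 + 0.0110157 = 6.12779 m along the plane.
Vertically, h_p = y_p·sinθ = 6.12779 × 0.694658 = 4.25672 m.

h_p = 4.26 m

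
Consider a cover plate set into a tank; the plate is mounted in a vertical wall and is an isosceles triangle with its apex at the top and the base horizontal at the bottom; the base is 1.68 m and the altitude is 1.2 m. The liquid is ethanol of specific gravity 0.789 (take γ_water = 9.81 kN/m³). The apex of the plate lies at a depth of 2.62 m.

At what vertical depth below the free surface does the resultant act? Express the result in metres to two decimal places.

γ = 0.789 × 9.81 = 7.74009 kN/m³.
With the apex up, the centroid sits 2h/3 = 2 × 1.2/3 = 0.8 m below the apex, so the centroid depth is h_c = 2.62 + 0.8 = 3.42 m.
A = ½ × 1.68 × 1.2 = 1.008 m².
Resultant F = γ·h_c·A = 7.74009 × 3.42 × 1.008 = 26.6829 kN.
I_c = b·h³/36 = 1.68 × 1.2³/36 = 0.08064 m⁴.
Centre of pressure: y_p = y_c + I_c/(y_c·A) = 3.42 + 0.08064/(3.42 × 1.008) = 3.42 + 0.0233918 = 3.44339 m along the plane.

h_p = 3.44 m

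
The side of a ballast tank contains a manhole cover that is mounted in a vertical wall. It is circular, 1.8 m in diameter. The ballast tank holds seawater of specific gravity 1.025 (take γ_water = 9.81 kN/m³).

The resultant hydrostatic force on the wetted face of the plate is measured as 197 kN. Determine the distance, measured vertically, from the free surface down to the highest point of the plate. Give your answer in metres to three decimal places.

d_top ≈ 6.799 m

γ = 1.025 × 9.81 = 10.05525 kN/m³.
A = π(0.9)² = 2.54469 m².
From F = γ·h_c·A, the centroid depth is h_c = 197/(10.05525 × 2.54469) = 7.69907 m.
The centroid is at the centre, 0.9 m below the top of the plate, so the highest point sits at h_top = 7.69907 − 0.9 = 6.79907 m below the surface.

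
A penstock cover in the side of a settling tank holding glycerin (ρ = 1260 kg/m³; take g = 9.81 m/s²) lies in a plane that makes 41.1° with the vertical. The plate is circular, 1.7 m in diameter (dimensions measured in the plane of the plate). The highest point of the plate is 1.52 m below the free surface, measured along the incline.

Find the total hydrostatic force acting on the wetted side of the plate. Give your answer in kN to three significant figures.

γ = ρg = 1260 × 9.81 / 1000 = 12.3606 kN/m³.
The plate makes 41.1° with the vertical, i.e. θ = 90° − 41.1° = 48.9° to the horizontal. Measuring y along the incline from the free-surface line, vertical depth h = y·sinθ with sinθ = 0.753563.
The centroid is at the centre, 0.85 m below the top of the plate, so y_c = 1.52 + 0.85 = 2.37 m and h_c = 2.37 × 0.753563 = 1.78594 m.
A = π(0.85)² = 2.2698 m².
Resultant F = γ·h_c·A = 12.3606 × 1.78594 × 2.2698 = 50.1065 kN.

F ≈ 50.1 kN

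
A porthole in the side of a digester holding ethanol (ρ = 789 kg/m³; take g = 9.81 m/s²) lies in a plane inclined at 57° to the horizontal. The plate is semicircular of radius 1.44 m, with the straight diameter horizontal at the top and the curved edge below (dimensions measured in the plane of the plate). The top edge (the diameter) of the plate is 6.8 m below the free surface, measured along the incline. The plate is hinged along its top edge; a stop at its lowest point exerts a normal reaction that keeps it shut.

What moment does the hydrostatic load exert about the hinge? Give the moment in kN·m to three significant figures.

M ≈ 98.8 kN·m

γ = ρg = 789 × 9.81 / 1000 = 7.74009 kN/m³.
Let θ = 57° be the plate's angle to the horizontal; measure y along the incline from where the plane meets the free surface. Vertical depth h = y·sinθ with sinθ = 0.838671.
The centroid of a semicircle lies 4r/(3π) = 0.611155 m from the diameter, here below the top edge, so y_c = 6.8 + 0.611155 = 7.41115 m and h_c = 7.41115 × 0.838671 = 6.21552 m.
A = πr²/2 = π × 1.44²/2 = 3.2572 m².
Resultant F = γ·h_c·A = 7.74009 × 6.21552 × 3.2572 = 156.7 kN.
I_c = (π/8 − 8/(9π))·r⁴ = 0.109757 × 1.44⁴ = 0.471935 m⁴.
Centre of pressure: y_p = y_c + I_c/(y_c·A) = 7.41115 + 0.471935/(7.41115 × 3.2572) = 7.41115 + 0.0195502 = 7.4307 m along the plane.
The resultant acts 0.611155 + 0.0195502 = 0.630705 m (along the plate) below the hinge at the top edge, so the moment about the hinge is M = F × 0.630705 = 156.7 × 0.630705 = 98.8315 kN·m.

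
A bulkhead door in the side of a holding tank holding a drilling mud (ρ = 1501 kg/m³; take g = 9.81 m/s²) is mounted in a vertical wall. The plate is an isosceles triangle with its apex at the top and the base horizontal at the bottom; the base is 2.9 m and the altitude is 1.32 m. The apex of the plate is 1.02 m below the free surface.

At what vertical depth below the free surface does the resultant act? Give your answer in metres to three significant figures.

h_p = 1.95 m

γ = ρg = 1501 × 9.81 / 1000 = 14.72481 kN/m³.
With the apex up, the centroid sits 2h/3 = 2 × 1.32/3 = 0.88 m below the apex, so the centroid depth is h_c = 1.02 + 0.88 = 1.9 m.
A = ½ × 2.9 × 1.32 = 1.914 m².
Resultant F = γ·h_c·A = 14.72481 × 1.9 × 1.914 = 53.5482 kN.
I_c = b·h³/36 = 2.9 × 1.32³/36 = 0.185275 m⁴.
Centre of pressure: y_p = y_c + I_c/(y_c·A) = 1.9 + 0.185275/(1.9 × 1.914) = 1.9 + 0.0509473 = 1.95095 m along the plane.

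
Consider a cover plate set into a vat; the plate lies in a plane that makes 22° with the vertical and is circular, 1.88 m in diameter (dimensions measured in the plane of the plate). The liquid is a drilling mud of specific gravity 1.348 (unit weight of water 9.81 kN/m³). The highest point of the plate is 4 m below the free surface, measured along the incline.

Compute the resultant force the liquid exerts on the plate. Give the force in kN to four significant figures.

F ≈ 168.1 kN

γ = 1.348 × 9.81 = 13.22388 kN/m³.
The plate makes 22° with the vertical, i.e. θ = 90° − 22° = 68° to the horizontal. Measuring y along the incline from the free-surface line, vertical depth h = y·sinθ with sinθ = 0.927184.
The centroid is at the centre, 0.94 m below the top of the plate, so y_c = 4 + 0.94 = 4.94 m and h_c = 4.94 × 0.927184 = 4.58029 m.
A = π(0.94)² = 2.77591 m².
Resultant F = γ·h_c·A = 13.22388 × 4.58029 × 2.77591 = 168.135 kN.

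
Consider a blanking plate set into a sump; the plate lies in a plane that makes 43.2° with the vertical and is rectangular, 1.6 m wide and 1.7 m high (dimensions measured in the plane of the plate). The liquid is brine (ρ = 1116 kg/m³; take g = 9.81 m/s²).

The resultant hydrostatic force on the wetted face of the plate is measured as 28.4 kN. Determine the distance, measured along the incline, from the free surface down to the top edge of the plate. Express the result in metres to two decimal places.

γ = ρg = 1116 × 9.81 / 1000 = 10.94796 kN/m³.
A = 1.6 × 1.7 = 2.72 m².
From F = γ·h_c·A, the centroid depth is h_c = 28.4/(10.94796 × 2.72) = 0.95371 m.
The plate makes 43.2° with the vertical, i.e. θ = 90° − 43.2° = 46.8° to the horizontal. Measuring y along the incline from the free-surface line, vertical depth h = y·sinθ with sinθ = 0.728969.
Along the incline, y_c = h_c/sinθ = 0.95371/0.728969 = 1.3083 m.
The centroid lies 1.7/2 = 0.85 m below the top edge, so the top edge sits at y_top = 1.3083 − 0.85 = 0.4583 m along the incline.

y_top ≈ 0.46 m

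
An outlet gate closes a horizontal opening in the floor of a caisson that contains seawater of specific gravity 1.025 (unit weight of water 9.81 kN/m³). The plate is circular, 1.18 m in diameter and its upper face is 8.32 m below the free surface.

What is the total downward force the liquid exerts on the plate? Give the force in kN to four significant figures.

F ≈ 91.49 kN

γ = 1.025 × 9.81 = 10.05525 kN/m³.
The plate is horizontal, so pressure is uniform at p = γ·h = 10.05525 × 8.32 = 83.6597 kN/m².
A = π(0.59)² = 1.09359 m².
F = p·A = 83.6597 × 1.09359 = 91.4894 kN.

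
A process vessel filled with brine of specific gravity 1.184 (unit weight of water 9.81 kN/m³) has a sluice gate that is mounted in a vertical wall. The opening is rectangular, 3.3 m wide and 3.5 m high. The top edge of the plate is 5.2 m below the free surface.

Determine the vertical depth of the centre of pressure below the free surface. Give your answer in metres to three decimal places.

h_p = 7.097 m

γ = 1.184 × 9.81 = 11.61504 kN/m³.
The centroid lies 3.5/2 = 1.75 m below the top edge, so the centroid depth is h_c = 5.2 + 1.75 = 6.95 m.
A = 3.3 × 3.5 = 11.55 m².
Resultant F = γ·h_c·A = 11.61504 × 6.95 × 11.55 = 932.368 kN.
I_c = b·h³/12 = 3.3 × 3.5³/12 = 11.7906 m⁴.
Centre of pressure: y_p = y_c + I_c/(y_c·A) = 6.95 + 11.7906/(6.95 × 11.55) = 6.95 + 0.146882 = 7.09688 m along the plane.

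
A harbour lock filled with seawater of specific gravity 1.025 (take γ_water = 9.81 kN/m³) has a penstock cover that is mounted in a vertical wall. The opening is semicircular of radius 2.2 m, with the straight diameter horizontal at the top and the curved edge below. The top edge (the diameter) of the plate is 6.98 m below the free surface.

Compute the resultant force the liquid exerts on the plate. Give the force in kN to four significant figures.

F ≈ 605.0 kN

γ = 1.025 × 9.81 = 10.05525 kN/m³.
The centroid of a semicircle lies 4r/(3π) = 0.933709 m from the diameter, here below the top edge, so the centroid depth is h_c = 6.98 + 0.933709 = 7.91371 m.
A = πr²/2 = π × 2.2²/2 = 7.60265 m².
Resultant F = γ·h_c·A = 10.05525 × 7.91371 × 7.60265 = 604.976 kN.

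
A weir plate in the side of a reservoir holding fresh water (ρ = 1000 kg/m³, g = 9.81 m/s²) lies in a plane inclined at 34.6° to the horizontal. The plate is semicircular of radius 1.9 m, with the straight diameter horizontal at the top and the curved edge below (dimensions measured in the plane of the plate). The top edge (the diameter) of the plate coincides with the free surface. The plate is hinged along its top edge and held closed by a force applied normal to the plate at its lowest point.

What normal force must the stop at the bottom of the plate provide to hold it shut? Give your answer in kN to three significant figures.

γ = ρg = 1000 × 9.81 = 9810 N/m³ = 9.81 kN/m³.
Let θ = 34.6° be the plate's angle to the horizontal; measure y along the incline from where the plane meets the free surface. Vertical depth h = y·sinθ with sinθ = 0.567844.
The centroid of a semicircle lies 4r/(3π) = 0.806385 m from the diameter, here below the top edge, so y_c = 0.806385 m and h_c = 0.806385 × 0.567844 = 0.457901 m.
A = πr²/2 = π × 1.9²/2 = 5.67057 m².
Resultant F = γ·h_c·A = 9.81 × 0.457901 × 5.67057 = 25.4723 kN.
I_c = (π/8 − 8/(9π))·r⁴ = 0.109757 × 1.9⁴ = 1.43036 m⁴.
Centre of pressure: y_p = y_c + I_c/(y_c·A) = 0.806385 + 1.43036/(0.806385 × 5.67057) = 0.806385 + 0.312807 = 1.11919 m along the plane.
The resultant acts 0.806385 + 0.312807 = 1.11919 m (along the plate) below the hinge at the top edge, so the moment about the hinge is M = F × 1.11919 = 25.4723 × 1.11919 = 28.5083 kN·m.
A normal force at the bottom, 1.9 m from the hinge, must supply this moment: P = 28.5083/1.9 = 15.0044 kN.

P ≈ 15.0 kN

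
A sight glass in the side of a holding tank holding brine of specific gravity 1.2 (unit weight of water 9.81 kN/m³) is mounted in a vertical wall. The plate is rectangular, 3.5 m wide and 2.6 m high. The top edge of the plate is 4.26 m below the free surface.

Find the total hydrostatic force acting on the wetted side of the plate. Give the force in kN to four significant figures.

γ = 1.2 × 9.81 = 11.772 kN/m³.
The centroid lies 2.6/2 = 1.3 m below the top edge, so the centroid depth is h_c = 4.26 + 1.3 = 5.56 m.
A = 3.5 × 2.6 = 9.1 m².
Resultant F = γ·h_c·A = 11.772 × 5.56 × 9.1 = 595.616 kN.

F ≈ 595.6 kN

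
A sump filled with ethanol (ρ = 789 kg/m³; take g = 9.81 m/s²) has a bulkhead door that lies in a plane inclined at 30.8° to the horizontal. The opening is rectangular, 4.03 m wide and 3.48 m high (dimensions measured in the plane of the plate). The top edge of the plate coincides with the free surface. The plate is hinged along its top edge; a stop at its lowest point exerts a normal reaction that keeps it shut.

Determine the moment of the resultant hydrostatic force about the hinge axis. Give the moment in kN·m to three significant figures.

γ = ρg = 789 × 9.81 / 1000 = 7.74009 kN/m³.
Let θ = 30.8° be the plate's angle to the horizontal; measure y along the incline from where the plane meets the free surface. Vertical depth h = y·sinθ with sinθ = 0.512043.
The centroid lies 3.48/2 = 1.74 m below the top edge, so y_c = 1.74 m and h_c = 1.74 × 0.512043 = 0.890955 m.
A = 4.03 × 3.48 = 14.0244 m².
Resultant F = γ·h_c·A = 7.74009 × 0.890955 × 14.0244 = 96.7133 kN.
I_c = b·h³/12 = 4.03 × 3.48³/12 = 14.1534 m⁴.
Centre of pressure: y_p = y_c + I_c/(y_c·A) = 1.74 + 14.1534/(1.74 × 14.0244) = 1.74 + 0.579999 = 2.32 m along the plane.
The resultant acts 1.74 + 0.579999 = 2.32 m (along the plate) below the hinge at the top edge, so the moment about the hinge is M = F × 2.32 = 96.7133 × 2.32 = 224.375 kN·m.

M ≈ 224 kN·m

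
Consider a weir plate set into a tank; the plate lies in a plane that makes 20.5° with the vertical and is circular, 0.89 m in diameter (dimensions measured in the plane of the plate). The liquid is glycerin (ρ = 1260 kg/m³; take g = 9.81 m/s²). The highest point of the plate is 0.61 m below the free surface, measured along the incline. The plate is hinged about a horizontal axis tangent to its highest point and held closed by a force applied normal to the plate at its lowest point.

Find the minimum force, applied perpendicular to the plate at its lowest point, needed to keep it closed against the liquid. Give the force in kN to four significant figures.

P ≈ 4.200 kN

γ = ρg = 1260 × 9.81 / 1000 = 12.3606 kN/m³.
The plate makes 20.5° with the vertical, i.e. θ = 90° − 20.5° = 69.5° to the horizontal. Measuring y along the incline from the free-surface line, vertical depth h = y·sinθ with sinθ = 0.936672.
The centroid is at the centre, 0.445 m below the top of the plate, so y_c = 0.61 + 0.445 = 1.055 m and h_c = 1.055 × 0.936672 = 0.988189 m.
A = π(0.445)² = 0.622114 m².
Resultant F = γ·h_c·A = 12.3606 × 0.988189 × 0.622114 = 7.59888 kN.
I_c = πr⁴/4 = π × 0.445⁴/4 = 0.0307985 m⁴.
Centre of pressure: y_p = y_c + I_c/(y_c·A) = 1.055 + 0.0307985/(1.055 × 0.622114) = 1.055 + 0.0469253 = 1.10193 m along the plane.
The resultant acts 0.445 + 0.0469253 = 0.491925 m (along the plate) below the hinge at the top edge, so the moment about the hinge is M = F × 0.491925 = 7.59888 × 0.491925 = 3.73808 kN·m.
A normal force at the bottom, 0.89 m from the hinge, must supply this moment: P = 3.73808/0.89 = 4.20009 kN.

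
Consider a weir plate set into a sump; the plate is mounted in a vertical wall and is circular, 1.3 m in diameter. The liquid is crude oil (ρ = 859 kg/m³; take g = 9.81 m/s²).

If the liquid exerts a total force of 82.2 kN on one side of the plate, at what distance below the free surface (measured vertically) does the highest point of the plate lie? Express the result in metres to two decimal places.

d_top ≈ 6.70 m

γ = ρg = 859 × 9.81 / 1000 = 8.42679 kN/m³.
A = π(0.65)² = 1.32732 m².
From F = γ·h_c·A, the centroid depth is h_c = 82.2/(8.42679 × 1.32732) = 7.3491 m.
The centroid is at the centre, 0.65 m below the top of the plate, so the highest point sits at h_top = 7.3491 − 0.65 = 6.6991 m below the surface.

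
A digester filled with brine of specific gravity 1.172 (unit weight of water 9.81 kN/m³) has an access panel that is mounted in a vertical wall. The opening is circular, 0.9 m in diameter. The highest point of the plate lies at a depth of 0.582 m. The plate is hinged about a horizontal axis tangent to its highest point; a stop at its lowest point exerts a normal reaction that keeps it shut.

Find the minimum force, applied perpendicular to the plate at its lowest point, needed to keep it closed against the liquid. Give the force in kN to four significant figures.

P ≈ 4.186 kN

γ = 1.172 × 9.81 = 11.49732 kN/m³.
The centroid is at the centre, 0.45 m below the top of the plate, so the centroid depth is h_c = 0.582 + 0.45 = 1.032 m.
A = π(0.45)² = 0.636173 m².
Resultant F = γ·h_c·A = 11.49732 × 1.032 × 0.636173 = 7.54834 kN.
I_c = πr⁴/4 = π × 0.45⁴/4 = 0.0322062 m⁴.
Centre of pressure: y_p = y_c + I_c/(y_c·A) = 1.032 + 0.0322062/(1.032 × 0.636173) = 1.032 + 0.0490551 = 1.08106 m along the plane.
The resultant acts 0.45 + 0.0490551 = 0.499055 m (along the plate) below the hinge at the top edge, so the moment about the hinge is M = F × 0.499055 = 7.54834 × 0.499055 = 3.76704 kN·m.
A normal force at the bottom, 0.9 m from the hinge, must supply this moment: P = 3.76704/0.9 = 4.1856 kN.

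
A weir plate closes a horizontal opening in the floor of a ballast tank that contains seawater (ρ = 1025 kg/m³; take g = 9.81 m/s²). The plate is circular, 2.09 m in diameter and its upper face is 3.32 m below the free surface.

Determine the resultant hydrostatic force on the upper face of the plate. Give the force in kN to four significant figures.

F ≈ 114.5 kN

γ = ρg = 1025 × 9.81 / 1000 = 10.05525 kN/m³.
The plate is horizontal, so pressure is uniform at p = γ·h = 10.05525 × 3.32 = 33.3834 kN/m².
A = π(1.045)² = 3.4307 m².
F = p·A = 33.3834 × 3.4307 = 114.528 kN.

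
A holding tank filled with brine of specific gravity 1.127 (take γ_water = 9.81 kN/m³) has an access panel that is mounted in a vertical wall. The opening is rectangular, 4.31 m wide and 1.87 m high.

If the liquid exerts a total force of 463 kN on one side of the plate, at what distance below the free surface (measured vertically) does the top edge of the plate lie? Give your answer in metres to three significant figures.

γ = 1.127 × 9.81 = 11.05587 kN/m³.
A = 4.31 × 1.87 = 8.0597 m².
From F = γ·h_c·A, the centroid depth is h_c = 463/(11.05587 × 8.0597) = 5.196 m.
The centroid lies 1.87/2 = 0.935 m below the top edge, so the top edge sits at h_top = 5.196 − 0.935 = 4.261 m below the surface.

d_top ≈ 4.26 m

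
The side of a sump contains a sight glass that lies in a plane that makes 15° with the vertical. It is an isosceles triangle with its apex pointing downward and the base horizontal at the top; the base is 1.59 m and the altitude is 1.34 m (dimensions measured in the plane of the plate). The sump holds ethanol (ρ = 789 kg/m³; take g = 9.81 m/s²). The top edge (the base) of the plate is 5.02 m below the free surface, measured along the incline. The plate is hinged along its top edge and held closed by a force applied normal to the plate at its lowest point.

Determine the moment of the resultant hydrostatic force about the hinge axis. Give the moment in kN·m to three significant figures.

M ≈ 20.2 kN·m

γ = ρg = 789 × 9.81 / 1000 = 7.74009 kN/m³.
The plate makes 15° with the vertical, i.e. θ = 90° − 15° = 75° to the horizontal. Measuring y along the incline from the free-surface line, vertical depth h = y·sinθ with sinθ = 0.965926.
With the apex down, the centroid sits h/3 = 1.34/3 = 0.446667 m below the base (the top edge), so y_c = 5.02 + 0.446667 = 5.46667 m and h_c = 5.46667 × 0.965926 = 5.2804 m.
A = ½ × 1.59 × 1.34 = 1.0653 m².
Resultant F = γ·h_c·A = 7.74009 × 5.2804 × 1.0653 = 43.5396 kN.
I_c = b·h³/36 = 1.59 × 1.34³/36 = 0.10627 m⁴.
Centre of pressure: y_p = y_c + I_c/(y_c·A) = 5.46667 + 0.10627/(5.46667 × 1.0653) = 5.46667 + 0.018248 = 5.48492 m along the plane.
The resultant acts 0.446667 + 0.018248 = 0.464915 m (along the plate) below the hinge at the top edge, so the moment about the hinge is M = F × 0.464915 = 43.5396 × 0.464915 = 20.2422 kN·m.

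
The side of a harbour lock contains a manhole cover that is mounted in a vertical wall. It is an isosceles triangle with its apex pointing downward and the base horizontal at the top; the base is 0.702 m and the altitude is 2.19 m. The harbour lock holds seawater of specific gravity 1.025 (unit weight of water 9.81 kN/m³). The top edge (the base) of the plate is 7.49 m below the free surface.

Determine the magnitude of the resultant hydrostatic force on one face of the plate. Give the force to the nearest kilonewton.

F ≈ 64 kN

γ = 1.025 × 9.81 = 10.05525 kN/m³.
With the apex down, the centroid sits h/3 = 2.19/3 = 0.73 m below the base (the top edge), so the centroid depth is h_c = 7.49 + 0.73 = 8.22 m.
A = ½ × 0.702 × 2.19 = 0.76869 m².
Resultant F = γ·h_c·A = 10.05525 × 8.22 × 0.76869 = 63.5354 kN.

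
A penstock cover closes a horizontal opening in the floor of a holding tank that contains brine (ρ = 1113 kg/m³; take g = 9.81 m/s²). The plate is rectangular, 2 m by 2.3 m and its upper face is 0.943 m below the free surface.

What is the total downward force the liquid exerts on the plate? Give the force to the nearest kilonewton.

F ≈ 47 kN

γ = ρg = 1113 × 9.81 / 1000 = 10.91853 kN/m³.
The plate is horizontal, so pressure is uniform at p = γ·h = 10.91853 × 0.943 = 10.2962 kN/m².
A = 2 × 2.3 = 4.6 m².
F = p·A = 10.2962 × 4.6 = 47.3625 kN.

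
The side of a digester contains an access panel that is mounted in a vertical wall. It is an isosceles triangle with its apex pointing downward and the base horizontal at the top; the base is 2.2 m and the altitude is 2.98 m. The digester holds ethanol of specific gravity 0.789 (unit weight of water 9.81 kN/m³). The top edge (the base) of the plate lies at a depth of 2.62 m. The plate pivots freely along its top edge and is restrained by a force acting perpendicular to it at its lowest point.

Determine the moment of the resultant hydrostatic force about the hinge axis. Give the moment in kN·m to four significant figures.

γ = 0.789 × 9.81 = 7.74009 kN/m³.
With the apex down, the centroid sits h/3 = 2.98/3 = 0.993333 m below the base (the top edge), so the centroid depth is h_c = 2.62 + 0.993333 = 3.61333 m.
A = ½ × 2.2 × 2.98 = 3.278 m².
Resultant F = γ·h_c·A = 7.74009 × 3.61333 × 3.278 = 91.6775 kN.
I_c = b·h³/36 = 2.2 × 2.98³/36 = 1.61722 m⁴.
Centre of pressure: y_p = y_c + I_c/(y_c·A) = 3.61333 + 1.61722/(3.61333 × 3.278) = 3.61333 + 0.136538 = 3.74987 m along the plane.
The resultant acts 0.993333 + 0.136538 = 1.12987 m (along the plate) below the hinge at the top edge, so the moment about the hinge is M = F × 1.12987 = 91.6775 × 1.12987 = 103.584 kN·m.

M ≈ 103.6 kN·m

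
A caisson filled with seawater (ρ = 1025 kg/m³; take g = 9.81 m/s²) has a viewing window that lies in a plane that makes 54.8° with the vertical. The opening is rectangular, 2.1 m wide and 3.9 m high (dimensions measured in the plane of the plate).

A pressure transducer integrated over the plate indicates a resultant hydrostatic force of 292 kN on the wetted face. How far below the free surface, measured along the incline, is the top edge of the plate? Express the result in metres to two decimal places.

y_top ≈ 4.20 m

γ = ρg = 1025 × 9.81 / 1000 = 10.05525 kN/m³.
A = 2.1 × 3.9 = 8.19 m².
From F = γ·h_c·A, the centroid depth is h_c = 292/(10.05525 × 8.19) = 3.54573 m.
The plate makes 54.8° with the vertical, i.e. θ = 90° − 54.8° = 35.2° to the horizontal. Measuring y along the incline from the free-surface line, vertical depth h = y·sinθ with sinθ = 0.576432.
Along the incline, y_c = h_c/sinθ = 3.54573/0.576432 = 6.15117 m.
The centroid lies 3.9/2 = 1.95 m below the top edge, so the top edge sits at y_top = 6.15117 − 1.95 = 4.20117 m along the incline.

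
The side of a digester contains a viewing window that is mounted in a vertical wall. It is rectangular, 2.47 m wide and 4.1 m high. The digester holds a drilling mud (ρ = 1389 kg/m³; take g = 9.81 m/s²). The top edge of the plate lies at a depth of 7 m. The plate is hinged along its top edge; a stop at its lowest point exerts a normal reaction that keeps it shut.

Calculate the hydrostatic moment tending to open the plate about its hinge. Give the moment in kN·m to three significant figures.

M ≈ 2750 kN·m

γ = ρg = 1389 × 9.81 / 1000 = 13.62609 kN/m³.
The centroid lies 4.1/2 = 2.05 m below the top edge, so the centroid depth is h_c = 7 + 2.05 = 9.05 m.
A = 2.47 × 4.1 = 10.127 m².
Resultant F = γ·h_c·A = 13.62609 × 9.05 × 10.127 = 1248.82 kN.
I_c = b·h³/12 = 2.47 × 4.1³/12 = 14.1862 m⁴.
Centre of pressure: y_p = y_c + I_c/(y_c·A) = 9.05 + 14.1862/(9.05 × 10.127) = 9.05 + 0.154788 = 9.20479 m along the plane.
The resultant acts 2.05 + 0.154788 = 2.20479 m (along the plate) below the hinge at the top edge, so the moment about the hinge is M = F × 2.20479 = 1248.82 × 2.20479 = 2753.39 kN·m.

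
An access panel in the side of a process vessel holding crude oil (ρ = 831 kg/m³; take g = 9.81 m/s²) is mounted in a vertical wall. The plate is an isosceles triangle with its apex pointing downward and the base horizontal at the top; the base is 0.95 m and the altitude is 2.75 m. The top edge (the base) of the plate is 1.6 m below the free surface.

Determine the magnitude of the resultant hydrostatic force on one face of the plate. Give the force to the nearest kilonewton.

γ = ρg = 831 × 9.81 / 1000 = 8.15211 kN/m³.
With the apex down, the centroid sits h/3 = 2.75/3 = 0.916667 m below the base (the top edge), so the centroid depth is h_c = 1.6 + 0.916667 = 2.51667 m.
A = ½ × 0.95 × 2.75 = 1.30625 m².
Resultant F = γ·h_c·A = 8.15211 × 2.51667 × 1.30625 = 26.7992 kN.

F ≈ 27 kN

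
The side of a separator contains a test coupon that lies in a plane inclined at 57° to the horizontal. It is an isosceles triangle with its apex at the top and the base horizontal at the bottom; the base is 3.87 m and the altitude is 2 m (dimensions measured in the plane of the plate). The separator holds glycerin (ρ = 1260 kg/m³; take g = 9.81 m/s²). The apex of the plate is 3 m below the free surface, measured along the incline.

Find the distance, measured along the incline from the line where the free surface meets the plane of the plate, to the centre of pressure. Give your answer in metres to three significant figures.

γ = ρg = 1260 × 9.81 / 1000 = 12.3606 kN/m³.
Let θ = 57° be the plate's angle to the horizontal; measure y along the incline from where the plane meets the free surface. Vertical depth h = y·sinθ with sinθ = 0.838671.
With the apex up, the centroid sits 2h/3 = 2 × 2/3 = 1.33333 m below the apex, so y_c = 3 + 1.33333 = 4.33333 m and h_c = 4.33333 × 0.838671 = 3.63424 m.
A = ½ × 3.87 × 2 = 3.87 m².
Resultant F = γ·h_c·A = 12.3606 × 3.63424 × 3.87 = 173.846 kN.
I_c = b·h³/36 = 3.87 × 2³/36 = 0.86 m⁴.
Centre of pressure: y_p = y_c + I_c/(y_c·A) = 4.33333 + 0.86/(4.33333 × 3.87) = 4.33333 + 0.0512821 = 4.38461 m along the plane.

y_p = 4.38 m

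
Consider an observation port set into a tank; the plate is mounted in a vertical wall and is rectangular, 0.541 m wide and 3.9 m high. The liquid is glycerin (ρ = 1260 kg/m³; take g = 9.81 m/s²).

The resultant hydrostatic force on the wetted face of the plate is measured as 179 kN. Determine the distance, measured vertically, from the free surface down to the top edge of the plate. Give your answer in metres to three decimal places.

γ = ρg = 1260 × 9.81 / 1000 = 12.3606 kN/m³.
A = 0.541 × 3.9 = 2.1099 m².
From F = γ·h_c·A, the centroid depth is h_c = 179/(12.3606 × 2.1099) = 6.86359 m.
The centroid lies 3.9/2 = 1.95 m below the top edge, so the top edge sits at h_top = 6.86359 − 1.95 = 4.91359 m below the surface.

d_top ≈ 4.914 m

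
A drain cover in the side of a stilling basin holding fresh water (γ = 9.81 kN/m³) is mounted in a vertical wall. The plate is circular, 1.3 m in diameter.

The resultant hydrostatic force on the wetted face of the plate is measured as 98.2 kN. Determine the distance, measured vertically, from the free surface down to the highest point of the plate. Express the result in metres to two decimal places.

γ = 9.81 kN/m³.
A = π(0.65)² = 1.32732 m².
From F = γ·h_c·A, the centroid depth is h_c = 98.2/(9.81 × 1.32732) = 7.54166 m.
The centroid is at the centre, 0.65 m below the top of the plate, so the highest point sits at h_top = 7.54166 − 0.65 = 6.89166 m below the surface.

d_top ≈ 6.89 m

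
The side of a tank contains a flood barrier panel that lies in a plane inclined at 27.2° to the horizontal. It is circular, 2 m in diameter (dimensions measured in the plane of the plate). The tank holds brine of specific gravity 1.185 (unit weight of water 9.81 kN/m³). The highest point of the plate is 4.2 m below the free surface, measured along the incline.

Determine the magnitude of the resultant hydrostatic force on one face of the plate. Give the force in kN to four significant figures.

F ≈ 86.81 kN

γ = 1.185 × 9.81 = 11.62485 kN/m³.
Let θ = 27.2° be the plate's angle to the horizontal; measure y along the incline from where the plane meets the free surface. Vertical depth h = y·sinθ with sinθ = 0.457098.
The centroid is at the centre, 1 m below the top of the plate, so y_c = 4.2 + 1 = 5.2 m and h_c = 5.2 × 0.457098 = 2.37691 m.
A = π(1)² = 3.14159 m².
Resultant F = γ·h_c·A = 11.62485 × 2.37691 × 3.14159 = 86.806 kN.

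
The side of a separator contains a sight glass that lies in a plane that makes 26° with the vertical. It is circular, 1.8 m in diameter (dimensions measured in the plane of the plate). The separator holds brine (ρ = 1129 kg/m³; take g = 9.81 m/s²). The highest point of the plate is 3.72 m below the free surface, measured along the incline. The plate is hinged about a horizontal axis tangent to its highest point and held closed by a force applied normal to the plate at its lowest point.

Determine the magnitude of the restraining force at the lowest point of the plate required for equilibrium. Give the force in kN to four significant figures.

γ = ρg = 1129 × 9.81 / 1000 = 11.07549 kN/m³.
The plate makes 26° with the vertical, i.e. θ = 90° − 26° = 64° to the horizontal. Measuring y along the incline from the free-surface line, vertical depth h = y·sinθ with sinθ = 0.898794.
The centroid is at the centre, 0.9 m below the top of the plate, so y_c = 3.72 + 0.9 = 4.62 m and h_c = 4.62 × 0.898794 = 4.15243 m.
A = π(0.9)² = 2.54469 m².
Resultant F = γ·h_c·A = 11.07549 × 4.15243 × 2.54469 = 117.031 kN.
I_c = πr⁴/4 = π × 0.9⁴/4 = 0.5153 m⁴.
Centre of pressure: y_p = y_c + I_c/(y_c·A) = 4.62 + 0.5153/(4.62 × 2.54469) = 4.62 + 0.0438312 = 4.66383 m along the plane.
The resultant acts 0.9 + 0.0438312 = 0.943831 m (along the plate) below the hinge at the top edge, so the moment about the hinge is M = F × 0.943831 = 117.031 × 0.943831 = 110.457 kN·m.
A normal force at the bottom, 1.8 m from the hinge, must supply this moment: P = 110.457/1.8 = 61.365 kN.

P ≈ 61.37 kN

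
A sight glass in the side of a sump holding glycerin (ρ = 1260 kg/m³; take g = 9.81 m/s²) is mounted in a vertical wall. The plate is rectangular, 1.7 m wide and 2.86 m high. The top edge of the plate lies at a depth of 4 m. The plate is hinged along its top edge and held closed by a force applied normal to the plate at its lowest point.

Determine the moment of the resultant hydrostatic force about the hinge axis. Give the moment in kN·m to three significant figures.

γ = ρg = 1260 × 9.81 / 1000 = 12.3606 kN/m³.
The centroid lies 2.86/2 = 1.43 m below the top edge, so the centroid depth is h_c = 4 + 1.43 = 5.43 m.
A = 1.7 × 2.86 = 4.862 m².
Resultant F = γ·h_c·A = 12.3606 × 5.43 × 4.862 = 326.328 kN.
I_c = b·h³/12 = 1.7 × 2.86³/12 = 3.3141 m⁴.
Centre of pressure: y_p = y_c + I_c/(y_c·A) = 5.43 + 3.3141/(5.43 × 4.862) = 5.43 + 0.125531 = 5.55553 m along the plane.
The resultant acts 1.43 + 0.125531 = 1.55553 m (along the plate) below the hinge at the top edge, so the moment about the hinge is M = F × 1.55553 = 326.328 × 1.55553 = 507.613 kN·m.

M ≈ 508 kN·m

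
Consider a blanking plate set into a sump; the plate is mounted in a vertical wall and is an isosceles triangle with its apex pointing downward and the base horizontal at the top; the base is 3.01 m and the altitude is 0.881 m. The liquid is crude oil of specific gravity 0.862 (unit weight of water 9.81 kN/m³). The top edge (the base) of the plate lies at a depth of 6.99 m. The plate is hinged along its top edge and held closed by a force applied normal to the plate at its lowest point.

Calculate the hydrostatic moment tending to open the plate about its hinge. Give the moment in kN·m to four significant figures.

γ = 0.862 × 9.81 = 8.45622 kN/m³.
With the apex down, the centroid sits h/3 = 0.881/3 = 0.293667 m below the base (the top edge), so the centroid depth is h_c = 6.99 + 0.293667 = 7.28367 m.
A = ½ × 3.01 × 0.881 = 1.3259 m².
Resultant F = γ·h_c·A = 8.45622 × 7.28367 × 1.3259 = 81.6653 kN.
I_c = b·h³/36 = 3.01 × 0.881³/36 = 0.0571731 m⁴.
Centre of pressure: y_p = y_c + I_c/(y_c·A) = 7.28367 + 0.0571731/(7.28367 × 1.3259) = 7.28367 + 0.00592012 = 7.28959 m along the plane.
The resultant acts 0.293667 + 0.00592012 = 0.299587 m (along the plate) below the hinge at the top edge, so the moment about the hinge is M = F × 0.299587 = 81.6653 × 0.299587 = 24.4659 kN·m.

M ≈ 24.47 kN·m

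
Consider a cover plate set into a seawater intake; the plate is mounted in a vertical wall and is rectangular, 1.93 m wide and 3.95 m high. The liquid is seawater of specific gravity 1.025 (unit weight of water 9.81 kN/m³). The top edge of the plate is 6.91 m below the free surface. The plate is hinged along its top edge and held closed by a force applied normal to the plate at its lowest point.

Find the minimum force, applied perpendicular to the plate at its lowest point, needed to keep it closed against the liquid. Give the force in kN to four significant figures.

P ≈ 365.8 kN

γ = 1.025 × 9.81 = 10.05525 kN/m³.
The centroid lies 3.95/2 = 1.975 m below the top edge, so the centroid depth is h_c = 6.91 + 1.975 = 8.885 m.
A = 1.93 × 3.95 = 7.6235 m².
Resultant F = γ·h_c·A = 10.05525 × 8.885 × 7.6235 = 681.09 kN.
I_c = b·h³/12 = 1.93 × 3.95³/12 = 9.91214 m⁴.
Centre of pressure: y_p = y_c + I_c/(y_c·A) = 8.885 + 9.91214/(8.885 × 7.6235) = 8.885 + 0.146337 = 9.03134 m along the plane.
The resultant acts 1.975 + 0.146337 = 2.12134 m (along the plate) below the hinge at the top edge, so the moment about the hinge is M = F × 2.12134 = 681.09 × 2.12134 = 1444.82 kN·m.
A normal force at the bottom, 3.95 m from the hinge, must supply this moment: P = 1444.82/3.95 = 365.777 kN.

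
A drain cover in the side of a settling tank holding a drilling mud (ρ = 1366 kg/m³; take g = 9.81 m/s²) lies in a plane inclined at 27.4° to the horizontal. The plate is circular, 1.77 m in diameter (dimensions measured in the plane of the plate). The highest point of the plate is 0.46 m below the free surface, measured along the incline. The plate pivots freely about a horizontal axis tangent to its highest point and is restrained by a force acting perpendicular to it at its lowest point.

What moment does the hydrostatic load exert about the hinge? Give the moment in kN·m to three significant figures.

M ≈ 21.0 kN·m

γ = ρg = 1366 × 9.81 / 1000 = 13.40046 kN/m³.
Let θ = 27.4° be the plate's angle to the horizontal; measure y along the incline from where the plane meets the free surface. Vertical depth h = y·sinθ with sinθ = 0.460200.
The centroid is at the centre, 0.885 m below the top of the plate, so y_c = 0.46 + 0.885 = 1.345 m and h_c = 1.345 × 0.460200 = 0.618969 m.
A = π(0.885)² = 2.46057 m².
Resultant F = γ·h_c·A = 13.40046 × 0.618969 × 2.46057 = 20.4091 kN.
I_c = πr⁴/4 = π × 0.885⁴/4 = 0.481796 m⁴.
Centre of pressure: y_p = y_c + I_c/(y_c·A) = 1.345 + 0.481796/(1.345 × 2.46057) = 1.345 + 0.145581 = 1.49058 m along the plane.
The resultant acts 0.885 + 0.145581 = 1.03058 m (along the plate) below the hinge at the top edge, so the moment about the hinge is M = F × 1.03058 = 20.4091 × 1.03058 = 21.0332 kN·m.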